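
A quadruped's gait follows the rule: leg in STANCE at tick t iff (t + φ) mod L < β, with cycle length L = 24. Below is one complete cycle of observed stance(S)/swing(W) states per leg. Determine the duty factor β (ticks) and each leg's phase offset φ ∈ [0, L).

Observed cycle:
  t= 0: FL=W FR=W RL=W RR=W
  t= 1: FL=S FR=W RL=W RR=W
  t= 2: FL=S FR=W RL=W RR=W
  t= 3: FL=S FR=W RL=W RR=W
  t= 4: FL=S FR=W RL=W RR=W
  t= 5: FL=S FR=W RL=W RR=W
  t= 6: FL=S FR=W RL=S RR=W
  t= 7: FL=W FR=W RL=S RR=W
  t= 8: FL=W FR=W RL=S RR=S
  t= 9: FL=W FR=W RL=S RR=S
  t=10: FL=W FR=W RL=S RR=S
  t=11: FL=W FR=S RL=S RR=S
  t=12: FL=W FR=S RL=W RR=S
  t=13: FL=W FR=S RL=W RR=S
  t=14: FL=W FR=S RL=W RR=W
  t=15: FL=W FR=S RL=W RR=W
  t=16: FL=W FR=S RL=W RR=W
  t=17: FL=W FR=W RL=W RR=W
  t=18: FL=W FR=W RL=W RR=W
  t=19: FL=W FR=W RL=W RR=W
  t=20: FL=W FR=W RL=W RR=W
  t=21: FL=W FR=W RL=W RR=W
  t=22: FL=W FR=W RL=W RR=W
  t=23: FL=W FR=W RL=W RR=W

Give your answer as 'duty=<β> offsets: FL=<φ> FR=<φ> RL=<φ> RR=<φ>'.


duty=6 offsets: FL=23 FR=13 RL=18 RR=16

duty β = stance ticks per leg = 6
FL: stance ticks = 6; W→S at t=1 → φ=23
FR: stance ticks = 6; W→S at t=11 → φ=13
RL: stance ticks = 6; W→S at t=6 → φ=18
RR: stance ticks = 6; W→S at t=8 → φ=16


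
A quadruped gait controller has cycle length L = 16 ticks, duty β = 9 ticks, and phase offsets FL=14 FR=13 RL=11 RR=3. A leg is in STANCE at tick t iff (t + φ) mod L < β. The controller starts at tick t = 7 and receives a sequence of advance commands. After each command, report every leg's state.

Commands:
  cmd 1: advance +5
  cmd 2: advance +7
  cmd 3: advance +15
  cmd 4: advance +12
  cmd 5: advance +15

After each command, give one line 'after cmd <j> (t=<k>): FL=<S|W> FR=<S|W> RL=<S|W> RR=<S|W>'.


after cmd 1 (t=12): FL=W FR=W RL=S RR=W
after cmd 2 (t=19): FL=S FR=S RL=W RR=S
after cmd 3 (t=34): FL=S FR=W RL=W RR=S
after cmd 4 (t=46): FL=W FR=W RL=W RR=S
after cmd 5 (t=61): FL=W FR=W RL=S RR=S

start t=7: FL=S FR=S RL=S RR=W
cmd 1: advance +5 → t=12, phase=(10,9,7,15) → FL=W FR=W RL=S RR=W
cmd 2: advance +7 → t=19, phase=(1,0,14,6) → FL=S FR=S RL=W RR=S
cmd 3: advance +15 → t=34, phase=(0,15,13,5) → FL=S FR=W RL=W RR=S
cmd 4: advance +12 → t=46, phase=(12,11,9,1) → FL=W FR=W RL=W RR=S
cmd 5: advance +15 → t=61, phase=(11,10,8,0) → FL=W FR=W RL=S RR=S


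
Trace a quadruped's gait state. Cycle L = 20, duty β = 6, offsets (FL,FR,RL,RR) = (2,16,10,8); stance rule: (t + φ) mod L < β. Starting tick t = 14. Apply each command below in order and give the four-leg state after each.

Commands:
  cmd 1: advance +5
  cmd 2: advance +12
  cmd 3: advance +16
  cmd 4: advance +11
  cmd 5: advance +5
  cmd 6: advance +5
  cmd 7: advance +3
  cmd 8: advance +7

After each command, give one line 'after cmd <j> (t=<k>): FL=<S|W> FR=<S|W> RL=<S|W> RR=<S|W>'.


after cmd 1 (t=19): FL=S FR=W RL=W RR=W
after cmd 2 (t=31): FL=W FR=W RL=S RR=W
after cmd 3 (t=47): FL=W FR=S RL=W RR=W
after cmd 4 (t=58): FL=S FR=W RL=W RR=W
after cmd 5 (t=63): FL=S FR=W RL=W RR=W
after cmd 6 (t=68): FL=W FR=S RL=W RR=W
after cmd 7 (t=71): FL=W FR=W RL=S RR=W
after cmd 8 (t=78): FL=S FR=W RL=W RR=W

start t=14: FL=W FR=W RL=S RR=S
cmd 1: advance +5 → t=19, phase=(1,15,9,7) → FL=S FR=W RL=W RR=W
cmd 2: advance +12 → t=31, phase=(13,7,1,19) → FL=W FR=W RL=S RR=W
cmd 3: advance +16 → t=47, phase=(9,3,17,15) → FL=W FR=S RL=W RR=W
cmd 4: advance +11 → t=58, phase=(0,14,8,6) → FL=S FR=W RL=W RR=W
cmd 5: advance +5 → t=63, phase=(5,19,13,11) → FL=S FR=W RL=W RR=W
cmd 6: advance +5 → t=68, phase=(10,4,18,16) → FL=W FR=S RL=W RR=W
cmd 7: advance +3 → t=71, phase=(13,7,1,19) → FL=W FR=W RL=S RR=W
cmd 8: advance +7 → t=78, phase=(0,14,8,6) → FL=S FR=W RL=W RR=W


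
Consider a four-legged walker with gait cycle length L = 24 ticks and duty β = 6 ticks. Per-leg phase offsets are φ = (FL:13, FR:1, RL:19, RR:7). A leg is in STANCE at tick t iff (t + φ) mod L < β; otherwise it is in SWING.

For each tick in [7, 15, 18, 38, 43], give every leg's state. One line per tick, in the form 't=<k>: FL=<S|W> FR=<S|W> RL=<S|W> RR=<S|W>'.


t=7: FL=W FR=W RL=S RR=W
t=15: FL=S FR=W RL=W RR=W
t=18: FL=W FR=W RL=W RR=S
t=38: FL=S FR=W RL=W RR=W
t=43: FL=W FR=W RL=W RR=S

t=7: phase=(20,8,2,14) vs β=6 → FL=W FR=W RL=S RR=W
t=15: phase=(4,16,10,22) vs β=6 → FL=S FR=W RL=W RR=W
t=18: phase=(7,19,13,1) vs β=6 → FL=W FR=W RL=W RR=S
t=38: phase=(3,15,9,21) vs β=6 → FL=S FR=W RL=W RR=W
t=43: phase=(8,20,14,2) vs β=6 → FL=W FR=W RL=W RR=S


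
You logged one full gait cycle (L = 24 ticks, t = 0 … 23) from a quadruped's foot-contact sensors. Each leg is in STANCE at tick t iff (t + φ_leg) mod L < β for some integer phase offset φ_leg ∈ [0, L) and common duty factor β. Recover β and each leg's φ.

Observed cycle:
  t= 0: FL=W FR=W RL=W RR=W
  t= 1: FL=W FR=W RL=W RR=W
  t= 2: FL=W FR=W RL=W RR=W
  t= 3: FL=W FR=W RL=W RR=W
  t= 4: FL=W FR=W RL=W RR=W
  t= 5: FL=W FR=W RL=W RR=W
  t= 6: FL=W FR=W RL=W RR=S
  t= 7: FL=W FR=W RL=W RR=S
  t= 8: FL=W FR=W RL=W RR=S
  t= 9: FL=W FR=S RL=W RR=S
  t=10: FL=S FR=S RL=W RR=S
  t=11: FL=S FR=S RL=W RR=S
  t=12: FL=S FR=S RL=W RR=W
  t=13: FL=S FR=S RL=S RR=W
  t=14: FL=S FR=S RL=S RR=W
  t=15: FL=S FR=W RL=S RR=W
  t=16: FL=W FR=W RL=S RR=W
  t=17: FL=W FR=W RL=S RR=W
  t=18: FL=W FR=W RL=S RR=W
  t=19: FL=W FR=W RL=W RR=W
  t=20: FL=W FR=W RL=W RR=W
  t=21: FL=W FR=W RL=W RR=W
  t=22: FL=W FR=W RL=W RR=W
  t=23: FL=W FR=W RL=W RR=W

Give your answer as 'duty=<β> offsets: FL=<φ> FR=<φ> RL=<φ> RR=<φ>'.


duty=6 offsets: FL=14 FR=15 RL=11 RR=18

duty β = stance ticks per leg = 6
FL: stance ticks = 6; W→S at t=10 → φ=14
FR: stance ticks = 6; W→S at t=9 → φ=15
RL: stance ticks = 6; W→S at t=13 → φ=11
RR: stance ticks = 6; W→S at t=6 → φ=18


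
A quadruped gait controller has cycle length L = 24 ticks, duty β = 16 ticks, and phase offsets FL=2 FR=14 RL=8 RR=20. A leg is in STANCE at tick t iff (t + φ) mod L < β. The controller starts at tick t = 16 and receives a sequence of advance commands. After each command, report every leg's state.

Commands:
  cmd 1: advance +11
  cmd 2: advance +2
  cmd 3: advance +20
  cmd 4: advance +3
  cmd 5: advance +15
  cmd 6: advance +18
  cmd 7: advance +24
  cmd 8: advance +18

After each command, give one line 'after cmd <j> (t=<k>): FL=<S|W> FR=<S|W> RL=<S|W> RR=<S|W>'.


start t=16: FL=W FR=S RL=S RR=S
cmd 1: advance +11 → t=27, phase=(5,17,11,23) → FL=S FR=W RL=S RR=W
cmd 2: advance +2 → t=29, phase=(7,19,13,1) → FL=S FR=W RL=S RR=S
cmd 3: advance +20 → t=49, phase=(3,15,9,21) → FL=S FR=S RL=S RR=W
cmd 4: advance +3 → t=52, phase=(6,18,12,0) → FL=S FR=W RL=S RR=S
cmd 5: advance +15 → t=67, phase=(21,9,3,15) → FL=W FR=S RL=S RR=S
cmd 6: advance +18 → t=85, phase=(15,3,21,9) → FL=S FR=S RL=W RR=S
cmd 7: advance +24 → t=109, phase=(15,3,21,9) → FL=S FR=S RL=W RR=S
cmd 8: advance +18 → t=127, phase=(9,21,15,3) → FL=S FR=W RL=S RR=S

after cmd 1 (t=27): FL=S FR=W RL=S RR=W
after cmd 2 (t=29): FL=S FR=W RL=S RR=S
after cmd 3 (t=49): FL=S FR=S RL=S RR=W
after cmd 4 (t=52): FL=S FR=W RL=S RR=S
after cmd 5 (t=67): FL=W FR=S RL=S RR=S
after cmd 6 (t=85): FL=S FR=S RL=W RR=S
after cmd 7 (t=109): FL=S FR=S RL=W RR=S
after cmd 8 (t=127): FL=S FR=W RL=S RR=S


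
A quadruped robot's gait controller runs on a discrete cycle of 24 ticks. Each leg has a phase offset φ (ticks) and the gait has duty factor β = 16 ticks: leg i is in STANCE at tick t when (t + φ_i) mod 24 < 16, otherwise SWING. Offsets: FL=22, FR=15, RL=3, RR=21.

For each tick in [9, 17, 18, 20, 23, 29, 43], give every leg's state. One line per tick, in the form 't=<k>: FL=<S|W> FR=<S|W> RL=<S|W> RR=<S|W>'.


t=9: FL=S FR=S RL=S RR=S
t=17: FL=S FR=S RL=W RR=S
t=18: FL=W FR=S RL=W RR=S
t=20: FL=W FR=S RL=W RR=W
t=23: FL=W FR=S RL=S RR=W
t=29: FL=S FR=W RL=S RR=S
t=43: FL=W FR=S RL=W RR=W

t=9: phase=(7,0,12,6) vs β=16 → FL=S FR=S RL=S RR=S
t=17: phase=(15,8,20,14) vs β=16 → FL=S FR=S RL=W RR=S
t=18: phase=(16,9,21,15) vs β=16 → FL=W FR=S RL=W RR=S
t=20: phase=(18,11,23,17) vs β=16 → FL=W FR=S RL=W RR=W
t=23: phase=(21,14,2,20) vs β=16 → FL=W FR=S RL=S RR=W
t=29: phase=(3,20,8,2) vs β=16 → FL=S FR=W RL=S RR=S
t=43: phase=(17,10,22,16) vs β=16 → FL=W FR=S RL=W RR=W


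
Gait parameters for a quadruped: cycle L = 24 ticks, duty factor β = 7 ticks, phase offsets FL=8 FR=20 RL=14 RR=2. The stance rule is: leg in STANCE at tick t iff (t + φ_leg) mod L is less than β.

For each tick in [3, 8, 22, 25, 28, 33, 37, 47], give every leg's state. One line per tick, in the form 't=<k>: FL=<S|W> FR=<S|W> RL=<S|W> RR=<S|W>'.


t=3: phase=(11,23,17,5) vs β=7 → FL=W FR=W RL=W RR=S
t=8: phase=(16,4,22,10) vs β=7 → FL=W FR=S RL=W RR=W
t=22: phase=(6,18,12,0) vs β=7 → FL=S FR=W RL=W RR=S
t=25: phase=(9,21,15,3) vs β=7 → FL=W FR=W RL=W RR=S
t=28: phase=(12,0,18,6) vs β=7 → FL=W FR=S RL=W RR=S
t=33: phase=(17,5,23,11) vs β=7 → FL=W FR=S RL=W RR=W
t=37: phase=(21,9,3,15) vs β=7 → FL=W FR=W RL=S RR=W
t=47: phase=(7,19,13,1) vs β=7 → FL=W FR=W RL=W RR=S

t=3: FL=W FR=W RL=W RR=S
t=8: FL=W FR=S RL=W RR=W
t=22: FL=S FR=W RL=W RR=S
t=25: FL=W FR=W RL=W RR=S
t=28: FL=W FR=S RL=W RR=S
t=33: FL=W FR=S RL=W RR=W
t=37: FL=W FR=W RL=S RR=W
t=47: FL=W FR=W RL=W RR=S


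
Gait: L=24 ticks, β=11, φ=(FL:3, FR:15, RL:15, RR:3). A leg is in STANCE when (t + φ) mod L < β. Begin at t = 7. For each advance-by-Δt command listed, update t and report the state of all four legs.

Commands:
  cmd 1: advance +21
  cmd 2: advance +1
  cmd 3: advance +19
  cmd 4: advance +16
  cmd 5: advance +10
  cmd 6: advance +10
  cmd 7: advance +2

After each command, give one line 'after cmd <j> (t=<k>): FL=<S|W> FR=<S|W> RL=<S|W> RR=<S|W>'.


start t=7: FL=S FR=W RL=W RR=S
cmd 1: advance +21 → t=28, phase=(7,19,19,7) → FL=S FR=W RL=W RR=S
cmd 2: advance +1 → t=29, phase=(8,20,20,8) → FL=S FR=W RL=W RR=S
cmd 3: advance +19 → t=48, phase=(3,15,15,3) → FL=S FR=W RL=W RR=S
cmd 4: advance +16 → t=64, phase=(19,7,7,19) → FL=W FR=S RL=S RR=W
cmd 5: advance +10 → t=74, phase=(5,17,17,5) → FL=S FR=W RL=W RR=S
cmd 6: advance +10 → t=84, phase=(15,3,3,15) → FL=W FR=S RL=S RR=W
cmd 7: advance +2 → t=86, phase=(17,5,5,17) → FL=W FR=S RL=S RR=W

after cmd 1 (t=28): FL=S FR=W RL=W RR=S
after cmd 2 (t=29): FL=S FR=W RL=W RR=S
after cmd 3 (t=48): FL=S FR=W RL=W RR=S
after cmd 4 (t=64): FL=W FR=S RL=S RR=W
after cmd 5 (t=74): FL=S FR=W RL=W RR=S
after cmd 6 (t=84): FL=W FR=S RL=S RR=W
after cmd 7 (t=86): FL=W FR=S RL=S RR=W


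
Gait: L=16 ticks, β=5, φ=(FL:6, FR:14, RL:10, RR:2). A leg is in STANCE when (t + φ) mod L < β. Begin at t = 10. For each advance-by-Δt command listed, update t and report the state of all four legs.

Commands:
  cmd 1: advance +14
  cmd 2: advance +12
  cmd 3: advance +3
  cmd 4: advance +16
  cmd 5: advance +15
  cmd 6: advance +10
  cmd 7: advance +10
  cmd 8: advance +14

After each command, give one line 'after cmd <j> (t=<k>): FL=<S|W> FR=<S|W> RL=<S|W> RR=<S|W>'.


start t=10: FL=S FR=W RL=S RR=W
cmd 1: advance +14 → t=24, phase=(14,6,2,10) → FL=W FR=W RL=S RR=W
cmd 2: advance +12 → t=36, phase=(10,2,14,6) → FL=W FR=S RL=W RR=W
cmd 3: advance +3 → t=39, phase=(13,5,1,9) → FL=W FR=W RL=S RR=W
cmd 4: advance +16 → t=55, phase=(13,5,1,9) → FL=W FR=W RL=S RR=W
cmd 5: advance +15 → t=70, phase=(12,4,0,8) → FL=W FR=S RL=S RR=W
cmd 6: advance +10 → t=80, phase=(6,14,10,2) → FL=W FR=W RL=W RR=S
cmd 7: advance +10 → t=90, phase=(0,8,4,12) → FL=S FR=W RL=S RR=W
cmd 8: advance +14 → t=104, phase=(14,6,2,10) → FL=W FR=W RL=S RR=W

after cmd 1 (t=24): FL=W FR=W RL=S RR=W
after cmd 2 (t=36): FL=W FR=S RL=W RR=W
after cmd 3 (t=39): FL=W FR=W RL=S RR=W
after cmd 4 (t=55): FL=W FR=W RL=S RR=W
after cmd 5 (t=70): FL=W FR=S RL=S RR=W
after cmd 6 (t=80): FL=W FR=W RL=W RR=S
after cmd 7 (t=90): FL=S FR=W RL=S RR=W
after cmd 8 (t=104): FL=W FR=W RL=S RR=W


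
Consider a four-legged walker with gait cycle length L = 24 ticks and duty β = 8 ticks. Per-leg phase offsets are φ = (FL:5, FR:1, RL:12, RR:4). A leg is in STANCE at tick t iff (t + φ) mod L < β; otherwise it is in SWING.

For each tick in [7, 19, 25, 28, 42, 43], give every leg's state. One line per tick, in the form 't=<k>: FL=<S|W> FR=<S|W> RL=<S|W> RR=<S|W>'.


t=7: phase=(12,8,19,11) vs β=8 → FL=W FR=W RL=W RR=W
t=19: phase=(0,20,7,23) vs β=8 → FL=S FR=W RL=S RR=W
t=25: phase=(6,2,13,5) vs β=8 → FL=S FR=S RL=W RR=S
t=28: phase=(9,5,16,8) vs β=8 → FL=W FR=S RL=W RR=W
t=42: phase=(23,19,6,22) vs β=8 → FL=W FR=W RL=S RR=W
t=43: phase=(0,20,7,23) vs β=8 → FL=S FR=W RL=S RR=W

t=7: FL=W FR=W RL=W RR=W
t=19: FL=S FR=W RL=S RR=W
t=25: FL=S FR=S RL=W RR=S
t=28: FL=W FR=S RL=W RR=W
t=42: FL=W FR=W RL=S RR=W
t=43: FL=S FR=W RL=S RR=W


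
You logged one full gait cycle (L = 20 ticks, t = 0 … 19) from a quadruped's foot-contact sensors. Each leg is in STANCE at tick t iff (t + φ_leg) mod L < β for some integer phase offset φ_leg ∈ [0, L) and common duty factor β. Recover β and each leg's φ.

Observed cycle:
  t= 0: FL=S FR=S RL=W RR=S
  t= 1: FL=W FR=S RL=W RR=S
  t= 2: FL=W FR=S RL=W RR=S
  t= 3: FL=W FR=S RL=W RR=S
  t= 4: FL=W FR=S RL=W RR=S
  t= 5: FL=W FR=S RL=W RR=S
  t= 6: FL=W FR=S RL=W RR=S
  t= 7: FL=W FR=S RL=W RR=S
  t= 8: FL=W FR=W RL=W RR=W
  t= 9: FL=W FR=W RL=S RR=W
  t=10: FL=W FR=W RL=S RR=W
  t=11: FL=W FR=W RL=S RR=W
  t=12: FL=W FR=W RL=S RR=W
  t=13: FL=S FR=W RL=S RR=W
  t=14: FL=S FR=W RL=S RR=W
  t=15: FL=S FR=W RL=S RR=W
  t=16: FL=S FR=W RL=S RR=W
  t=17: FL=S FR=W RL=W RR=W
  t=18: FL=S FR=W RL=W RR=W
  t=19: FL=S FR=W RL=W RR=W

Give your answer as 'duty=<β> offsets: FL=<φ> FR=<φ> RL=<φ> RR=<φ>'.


duty β = stance ticks per leg = 8
FL: stance ticks = 8; W→S at t=13 → φ=7
FR: stance ticks = 8; W→S at t=0 → φ=0
RL: stance ticks = 8; W→S at t=9 → φ=11
RR: stance ticks = 8; W→S at t=0 → φ=0

duty=8 offsets: FL=7 FR=0 RL=11 RR=0


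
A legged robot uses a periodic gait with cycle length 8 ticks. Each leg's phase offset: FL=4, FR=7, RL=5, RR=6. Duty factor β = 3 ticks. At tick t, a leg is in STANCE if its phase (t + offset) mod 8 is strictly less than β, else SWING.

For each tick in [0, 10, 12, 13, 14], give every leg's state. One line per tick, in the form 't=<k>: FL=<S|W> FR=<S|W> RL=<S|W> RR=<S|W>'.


t=0: phase=(4,7,5,6) vs β=3 → FL=W FR=W RL=W RR=W
t=10: phase=(6,1,7,0) vs β=3 → FL=W FR=S RL=W RR=S
t=12: phase=(0,3,1,2) vs β=3 → FL=S FR=W RL=S RR=S
t=13: phase=(1,4,2,3) vs β=3 → FL=S FR=W RL=S RR=W
t=14: phase=(2,5,3,4) vs β=3 → FL=S FR=W RL=W RR=W

t=0: FL=W FR=W RL=W RR=W
t=10: FL=W FR=S RL=W RR=S
t=12: FL=S FR=W RL=S RR=S
t=13: FL=S FR=W RL=S RR=W
t=14: FL=S FR=W RL=W RR=W


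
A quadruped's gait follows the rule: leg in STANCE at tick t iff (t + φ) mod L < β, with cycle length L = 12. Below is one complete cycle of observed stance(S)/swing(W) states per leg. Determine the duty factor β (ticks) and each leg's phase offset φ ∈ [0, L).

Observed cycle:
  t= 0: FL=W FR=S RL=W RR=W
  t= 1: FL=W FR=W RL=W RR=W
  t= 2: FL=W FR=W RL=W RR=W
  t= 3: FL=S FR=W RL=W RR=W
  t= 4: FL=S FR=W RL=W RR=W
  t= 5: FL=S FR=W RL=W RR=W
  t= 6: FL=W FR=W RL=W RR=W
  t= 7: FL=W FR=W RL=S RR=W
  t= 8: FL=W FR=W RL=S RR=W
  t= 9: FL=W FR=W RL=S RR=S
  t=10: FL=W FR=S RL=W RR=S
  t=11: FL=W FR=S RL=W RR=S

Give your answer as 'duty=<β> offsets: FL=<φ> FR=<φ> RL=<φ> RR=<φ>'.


duty β = stance ticks per leg = 3
FL: stance ticks = 3; W→S at t=3 → φ=9
FR: stance ticks = 3; W→S at t=10 → φ=2
RL: stance ticks = 3; W→S at t=7 → φ=5
RR: stance ticks = 3; W→S at t=9 → φ=3

duty=3 offsets: FL=9 FR=2 RL=5 RR=3


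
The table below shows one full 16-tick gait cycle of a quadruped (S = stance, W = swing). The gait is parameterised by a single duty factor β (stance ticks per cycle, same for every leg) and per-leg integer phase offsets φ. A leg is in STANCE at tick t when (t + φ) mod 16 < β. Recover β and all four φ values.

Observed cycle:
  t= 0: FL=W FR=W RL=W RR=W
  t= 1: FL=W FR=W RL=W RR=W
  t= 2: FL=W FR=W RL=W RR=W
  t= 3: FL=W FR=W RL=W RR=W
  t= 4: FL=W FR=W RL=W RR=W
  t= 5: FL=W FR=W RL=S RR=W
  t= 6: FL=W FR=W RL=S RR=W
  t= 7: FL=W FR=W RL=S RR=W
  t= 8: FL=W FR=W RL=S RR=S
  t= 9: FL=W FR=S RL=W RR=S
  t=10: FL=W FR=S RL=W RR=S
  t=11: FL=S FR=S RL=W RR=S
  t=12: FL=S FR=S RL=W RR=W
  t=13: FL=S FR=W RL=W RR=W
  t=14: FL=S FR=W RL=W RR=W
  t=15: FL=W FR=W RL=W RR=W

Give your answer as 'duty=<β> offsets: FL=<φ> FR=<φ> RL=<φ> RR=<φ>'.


duty=4 offsets: FL=5 FR=7 RL=11 RR=8

duty β = stance ticks per leg = 4
FL: stance ticks = 4; W→S at t=11 → φ=5
FR: stance ticks = 4; W→S at t=9 → φ=7
RL: stance ticks = 4; W→S at t=5 → φ=11
RR: stance ticks = 4; W→S at t=8 → φ=8


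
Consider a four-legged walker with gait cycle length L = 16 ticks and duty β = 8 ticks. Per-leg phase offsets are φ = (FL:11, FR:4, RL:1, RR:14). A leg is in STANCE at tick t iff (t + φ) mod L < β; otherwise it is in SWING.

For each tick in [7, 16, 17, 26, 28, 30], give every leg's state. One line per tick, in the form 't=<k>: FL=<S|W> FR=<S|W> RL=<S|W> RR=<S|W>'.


t=7: phase=(2,11,8,5) vs β=8 → FL=S FR=W RL=W RR=S
t=16: phase=(11,4,1,14) vs β=8 → FL=W FR=S RL=S RR=W
t=17: phase=(12,5,2,15) vs β=8 → FL=W FR=S RL=S RR=W
t=26: phase=(5,14,11,8) vs β=8 → FL=S FR=W RL=W RR=W
t=28: phase=(7,0,13,10) vs β=8 → FL=S FR=S RL=W RR=W
t=30: phase=(9,2,15,12) vs β=8 → FL=W FR=S RL=W RR=W

t=7: FL=S FR=W RL=W RR=S
t=16: FL=W FR=S RL=S RR=W
t=17: FL=W FR=S RL=S RR=W
t=26: FL=S FR=W RL=W RR=W
t=28: FL=S FR=S RL=W RR=W
t=30: FL=W FR=S RL=W RR=W


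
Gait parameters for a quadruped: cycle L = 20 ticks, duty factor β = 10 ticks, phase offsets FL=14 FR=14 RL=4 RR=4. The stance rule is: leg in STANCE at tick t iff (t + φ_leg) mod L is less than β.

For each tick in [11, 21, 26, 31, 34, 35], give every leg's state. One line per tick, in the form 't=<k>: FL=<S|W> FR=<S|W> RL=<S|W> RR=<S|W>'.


t=11: FL=S FR=S RL=W RR=W
t=21: FL=W FR=W RL=S RR=S
t=26: FL=S FR=S RL=W RR=W
t=31: FL=S FR=S RL=W RR=W
t=34: FL=S FR=S RL=W RR=W
t=35: FL=S FR=S RL=W RR=W

t=11: phase=(5,5,15,15) vs β=10 → FL=S FR=S RL=W RR=W
t=21: phase=(15,15,5,5) vs β=10 → FL=W FR=W RL=S RR=S
t=26: phase=(0,0,10,10) vs β=10 → FL=S FR=S RL=W RR=W
t=31: phase=(5,5,15,15) vs β=10 → FL=S FR=S RL=W RR=W
t=34: phase=(8,8,18,18) vs β=10 → FL=S FR=S RL=W RR=W
t=35: phase=(9,9,19,19) vs β=10 → FL=S FR=S RL=W RR=W


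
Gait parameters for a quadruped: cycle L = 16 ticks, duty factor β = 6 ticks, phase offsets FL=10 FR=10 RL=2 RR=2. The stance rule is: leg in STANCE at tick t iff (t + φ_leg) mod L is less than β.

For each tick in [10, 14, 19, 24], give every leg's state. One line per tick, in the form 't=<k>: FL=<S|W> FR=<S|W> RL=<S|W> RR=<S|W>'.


t=10: FL=S FR=S RL=W RR=W
t=14: FL=W FR=W RL=S RR=S
t=19: FL=W FR=W RL=S RR=S
t=24: FL=S FR=S RL=W RR=W

t=10: phase=(4,4,12,12) vs β=6 → FL=S FR=S RL=W RR=W
t=14: phase=(8,8,0,0) vs β=6 → FL=W FR=W RL=S RR=S
t=19: phase=(13,13,5,5) vs β=6 → FL=W FR=W RL=S RR=S
t=24: phase=(2,2,10,10) vs β=6 → FL=S FR=S RL=W RR=W


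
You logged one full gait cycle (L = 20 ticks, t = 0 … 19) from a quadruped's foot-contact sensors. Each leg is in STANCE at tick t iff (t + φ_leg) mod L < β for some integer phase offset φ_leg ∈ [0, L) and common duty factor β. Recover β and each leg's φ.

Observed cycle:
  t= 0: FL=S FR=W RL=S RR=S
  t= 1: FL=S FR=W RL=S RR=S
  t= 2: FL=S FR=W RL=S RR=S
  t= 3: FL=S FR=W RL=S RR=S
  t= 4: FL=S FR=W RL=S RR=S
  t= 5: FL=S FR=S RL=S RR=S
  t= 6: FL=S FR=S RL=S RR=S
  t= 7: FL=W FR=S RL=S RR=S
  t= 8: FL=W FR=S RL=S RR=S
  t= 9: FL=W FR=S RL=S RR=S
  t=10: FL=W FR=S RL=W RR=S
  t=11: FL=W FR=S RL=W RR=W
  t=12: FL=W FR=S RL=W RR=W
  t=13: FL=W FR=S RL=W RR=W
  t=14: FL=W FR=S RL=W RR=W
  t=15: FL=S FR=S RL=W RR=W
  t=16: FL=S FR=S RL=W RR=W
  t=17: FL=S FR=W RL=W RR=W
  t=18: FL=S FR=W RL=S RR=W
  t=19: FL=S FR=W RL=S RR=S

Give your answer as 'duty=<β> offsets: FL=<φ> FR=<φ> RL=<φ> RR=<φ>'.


duty=12 offsets: FL=5 FR=15 RL=2 RR=1

duty β = stance ticks per leg = 12
FL: stance ticks = 12; W→S at t=15 → φ=5
FR: stance ticks = 12; W→S at t=5 → φ=15
RL: stance ticks = 12; W→S at t=18 → φ=2
RR: stance ticks = 12; W→S at t=19 → φ=1


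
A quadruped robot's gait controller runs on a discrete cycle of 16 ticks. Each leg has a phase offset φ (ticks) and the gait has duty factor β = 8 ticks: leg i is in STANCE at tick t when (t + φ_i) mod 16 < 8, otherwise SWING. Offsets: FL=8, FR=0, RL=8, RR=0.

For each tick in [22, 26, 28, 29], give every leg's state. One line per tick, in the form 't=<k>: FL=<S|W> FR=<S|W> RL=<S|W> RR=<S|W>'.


t=22: FL=W FR=S RL=W RR=S
t=26: FL=S FR=W RL=S RR=W
t=28: FL=S FR=W RL=S RR=W
t=29: FL=S FR=W RL=S RR=W

t=22: phase=(14,6,14,6) vs β=8 → FL=W FR=S RL=W RR=S
t=26: phase=(2,10,2,10) vs β=8 → FL=S FR=W RL=S RR=W
t=28: phase=(4,12,4,12) vs β=8 → FL=S FR=W RL=S RR=W
t=29: phase=(5,13,5,13) vs β=8 → FL=S FR=W RL=S RR=W


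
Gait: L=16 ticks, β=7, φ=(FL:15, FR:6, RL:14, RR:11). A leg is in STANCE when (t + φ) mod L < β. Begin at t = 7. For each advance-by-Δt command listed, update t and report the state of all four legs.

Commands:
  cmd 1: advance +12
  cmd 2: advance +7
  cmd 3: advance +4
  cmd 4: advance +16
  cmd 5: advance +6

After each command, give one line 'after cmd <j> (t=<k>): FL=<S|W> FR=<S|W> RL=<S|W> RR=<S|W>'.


after cmd 1 (t=19): FL=S FR=W RL=S RR=W
after cmd 2 (t=26): FL=W FR=S RL=W RR=S
after cmd 3 (t=30): FL=W FR=S RL=W RR=W
after cmd 4 (t=46): FL=W FR=S RL=W RR=W
after cmd 5 (t=52): FL=S FR=W RL=S RR=W

start t=7: FL=S FR=W RL=S RR=S
cmd 1: advance +12 → t=19, phase=(2,9,1,14) → FL=S FR=W RL=S RR=W
cmd 2: advance +7 → t=26, phase=(9,0,8,5) → FL=W FR=S RL=W RR=S
cmd 3: advance +4 → t=30, phase=(13,4,12,9) → FL=W FR=S RL=W RR=W
cmd 4: advance +16 → t=46, phase=(13,4,12,9) → FL=W FR=S RL=W RR=W
cmd 5: advance +6 → t=52, phase=(3,10,2,15) → FL=S FR=W RL=S RR=W


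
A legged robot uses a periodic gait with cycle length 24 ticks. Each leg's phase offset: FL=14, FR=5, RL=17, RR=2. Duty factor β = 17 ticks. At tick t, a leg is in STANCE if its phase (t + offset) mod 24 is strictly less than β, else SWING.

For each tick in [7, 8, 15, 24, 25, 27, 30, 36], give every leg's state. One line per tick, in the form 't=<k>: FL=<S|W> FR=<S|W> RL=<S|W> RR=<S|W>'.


t=7: phase=(21,12,0,9) vs β=17 → FL=W FR=S RL=S RR=S
t=8: phase=(22,13,1,10) vs β=17 → FL=W FR=S RL=S RR=S
t=15: phase=(5,20,8,17) vs β=17 → FL=S FR=W RL=S RR=W
t=24: phase=(14,5,17,2) vs β=17 → FL=S FR=S RL=W RR=S
t=25: phase=(15,6,18,3) vs β=17 → FL=S FR=S RL=W RR=S
t=27: phase=(17,8,20,5) vs β=17 → FL=W FR=S RL=W RR=S
t=30: phase=(20,11,23,8) vs β=17 → FL=W FR=S RL=W RR=S
t=36: phase=(2,17,5,14) vs β=17 → FL=S FR=W RL=S RR=S

t=7: FL=W FR=S RL=S RR=S
t=8: FL=W FR=S RL=S RR=S
t=15: FL=S FR=W RL=S RR=W
t=24: FL=S FR=S RL=W RR=S
t=25: FL=S FR=S RL=W RR=S
t=27: FL=W FR=S RL=W RR=S
t=30: FL=W FR=S RL=W RR=S
t=36: FL=S FR=W RL=S RR=S


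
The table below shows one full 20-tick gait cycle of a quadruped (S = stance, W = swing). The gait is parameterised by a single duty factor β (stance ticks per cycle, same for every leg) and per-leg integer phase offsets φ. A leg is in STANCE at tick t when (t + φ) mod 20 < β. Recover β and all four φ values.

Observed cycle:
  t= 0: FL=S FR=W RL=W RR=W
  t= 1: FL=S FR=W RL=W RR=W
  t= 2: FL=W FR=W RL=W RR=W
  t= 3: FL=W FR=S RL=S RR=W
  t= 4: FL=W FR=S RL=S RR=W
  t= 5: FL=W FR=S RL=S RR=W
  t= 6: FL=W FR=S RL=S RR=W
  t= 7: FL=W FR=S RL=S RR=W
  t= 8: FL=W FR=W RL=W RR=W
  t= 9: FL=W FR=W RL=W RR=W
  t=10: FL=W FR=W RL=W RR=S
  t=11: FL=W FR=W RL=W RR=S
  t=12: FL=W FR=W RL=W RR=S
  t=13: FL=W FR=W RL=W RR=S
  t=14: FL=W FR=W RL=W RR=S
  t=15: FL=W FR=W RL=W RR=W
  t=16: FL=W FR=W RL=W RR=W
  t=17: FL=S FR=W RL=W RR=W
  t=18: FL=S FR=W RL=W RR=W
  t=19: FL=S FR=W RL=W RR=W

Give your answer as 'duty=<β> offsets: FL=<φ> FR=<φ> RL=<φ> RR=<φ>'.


duty β = stance ticks per leg = 5
FL: stance ticks = 5; W→S at t=17 → φ=3
FR: stance ticks = 5; W→S at t=3 → φ=17
RL: stance ticks = 5; W→S at t=3 → φ=17
RR: stance ticks = 5; W→S at t=10 → φ=10

duty=5 offsets: FL=3 FR=17 RL=17 RR=10


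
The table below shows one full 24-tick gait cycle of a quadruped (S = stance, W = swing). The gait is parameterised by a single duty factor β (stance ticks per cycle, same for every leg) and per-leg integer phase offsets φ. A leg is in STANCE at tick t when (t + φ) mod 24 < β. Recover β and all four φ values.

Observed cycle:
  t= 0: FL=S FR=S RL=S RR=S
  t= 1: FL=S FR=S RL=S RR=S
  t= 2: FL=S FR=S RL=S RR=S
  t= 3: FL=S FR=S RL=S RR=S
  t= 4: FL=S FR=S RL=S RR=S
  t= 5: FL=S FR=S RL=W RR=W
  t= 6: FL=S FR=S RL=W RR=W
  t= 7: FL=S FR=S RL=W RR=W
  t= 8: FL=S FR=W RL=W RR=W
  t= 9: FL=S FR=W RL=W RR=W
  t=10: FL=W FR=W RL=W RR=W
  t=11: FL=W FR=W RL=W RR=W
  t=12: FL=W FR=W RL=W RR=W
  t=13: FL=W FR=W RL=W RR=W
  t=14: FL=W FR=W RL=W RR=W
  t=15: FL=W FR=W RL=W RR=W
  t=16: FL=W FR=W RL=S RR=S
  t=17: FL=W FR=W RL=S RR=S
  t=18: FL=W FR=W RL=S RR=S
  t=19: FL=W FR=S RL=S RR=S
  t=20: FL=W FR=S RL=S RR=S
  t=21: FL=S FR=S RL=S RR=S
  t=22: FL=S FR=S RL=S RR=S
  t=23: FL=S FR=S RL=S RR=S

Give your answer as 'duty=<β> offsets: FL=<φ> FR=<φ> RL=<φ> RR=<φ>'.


duty β = stance ticks per leg = 13
FL: stance ticks = 13; W→S at t=21 → φ=3
FR: stance ticks = 13; W→S at t=19 → φ=5
RL: stance ticks = 13; W→S at t=16 → φ=8
RR: stance ticks = 13; W→S at t=16 → φ=8

duty=13 offsets: FL=3 FR=5 RL=8 RR=8


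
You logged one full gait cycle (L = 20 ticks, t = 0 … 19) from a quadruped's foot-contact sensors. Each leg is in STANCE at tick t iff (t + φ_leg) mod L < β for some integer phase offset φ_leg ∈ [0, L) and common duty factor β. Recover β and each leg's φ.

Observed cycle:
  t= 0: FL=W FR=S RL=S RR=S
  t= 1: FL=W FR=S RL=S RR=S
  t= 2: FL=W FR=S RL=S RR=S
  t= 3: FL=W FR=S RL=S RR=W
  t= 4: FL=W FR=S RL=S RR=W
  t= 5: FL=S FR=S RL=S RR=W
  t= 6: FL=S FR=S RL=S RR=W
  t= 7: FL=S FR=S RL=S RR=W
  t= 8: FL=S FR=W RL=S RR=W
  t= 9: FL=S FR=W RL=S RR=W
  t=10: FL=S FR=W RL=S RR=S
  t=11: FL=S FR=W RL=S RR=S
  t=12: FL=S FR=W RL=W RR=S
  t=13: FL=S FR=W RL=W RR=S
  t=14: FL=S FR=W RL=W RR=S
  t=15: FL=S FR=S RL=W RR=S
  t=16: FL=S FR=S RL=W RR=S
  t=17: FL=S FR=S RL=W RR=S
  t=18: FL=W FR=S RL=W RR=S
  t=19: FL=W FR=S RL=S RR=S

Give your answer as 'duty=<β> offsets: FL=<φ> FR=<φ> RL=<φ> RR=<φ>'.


duty β = stance ticks per leg = 13
FL: stance ticks = 13; W→S at t=5 → φ=15
FR: stance ticks = 13; W→S at t=15 → φ=5
RL: stance ticks = 13; W→S at t=19 → φ=1
RR: stance ticks = 13; W→S at t=10 → φ=10

duty=13 offsets: FL=15 FR=5 RL=1 RR=10


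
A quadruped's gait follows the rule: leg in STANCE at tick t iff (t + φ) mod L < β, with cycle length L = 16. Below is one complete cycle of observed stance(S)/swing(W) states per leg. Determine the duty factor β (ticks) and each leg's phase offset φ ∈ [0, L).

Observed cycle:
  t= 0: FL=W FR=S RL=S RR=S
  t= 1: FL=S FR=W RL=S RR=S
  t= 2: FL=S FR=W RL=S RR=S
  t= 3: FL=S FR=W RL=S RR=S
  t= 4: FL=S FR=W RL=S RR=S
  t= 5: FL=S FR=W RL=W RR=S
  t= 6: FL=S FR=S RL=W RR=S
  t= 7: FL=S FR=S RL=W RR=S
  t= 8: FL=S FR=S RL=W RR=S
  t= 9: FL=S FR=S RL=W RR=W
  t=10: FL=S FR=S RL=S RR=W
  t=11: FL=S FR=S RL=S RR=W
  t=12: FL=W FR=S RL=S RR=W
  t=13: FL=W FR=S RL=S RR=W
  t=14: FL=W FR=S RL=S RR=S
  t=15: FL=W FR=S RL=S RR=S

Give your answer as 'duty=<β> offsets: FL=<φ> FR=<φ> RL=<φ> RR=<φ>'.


duty=11 offsets: FL=15 FR=10 RL=6 RR=2

duty β = stance ticks per leg = 11
FL: stance ticks = 11; W→S at t=1 → φ=15
FR: stance ticks = 11; W→S at t=6 → φ=10
RL: stance ticks = 11; W→S at t=10 → φ=6
RR: stance ticks = 11; W→S at t=14 → φ=2


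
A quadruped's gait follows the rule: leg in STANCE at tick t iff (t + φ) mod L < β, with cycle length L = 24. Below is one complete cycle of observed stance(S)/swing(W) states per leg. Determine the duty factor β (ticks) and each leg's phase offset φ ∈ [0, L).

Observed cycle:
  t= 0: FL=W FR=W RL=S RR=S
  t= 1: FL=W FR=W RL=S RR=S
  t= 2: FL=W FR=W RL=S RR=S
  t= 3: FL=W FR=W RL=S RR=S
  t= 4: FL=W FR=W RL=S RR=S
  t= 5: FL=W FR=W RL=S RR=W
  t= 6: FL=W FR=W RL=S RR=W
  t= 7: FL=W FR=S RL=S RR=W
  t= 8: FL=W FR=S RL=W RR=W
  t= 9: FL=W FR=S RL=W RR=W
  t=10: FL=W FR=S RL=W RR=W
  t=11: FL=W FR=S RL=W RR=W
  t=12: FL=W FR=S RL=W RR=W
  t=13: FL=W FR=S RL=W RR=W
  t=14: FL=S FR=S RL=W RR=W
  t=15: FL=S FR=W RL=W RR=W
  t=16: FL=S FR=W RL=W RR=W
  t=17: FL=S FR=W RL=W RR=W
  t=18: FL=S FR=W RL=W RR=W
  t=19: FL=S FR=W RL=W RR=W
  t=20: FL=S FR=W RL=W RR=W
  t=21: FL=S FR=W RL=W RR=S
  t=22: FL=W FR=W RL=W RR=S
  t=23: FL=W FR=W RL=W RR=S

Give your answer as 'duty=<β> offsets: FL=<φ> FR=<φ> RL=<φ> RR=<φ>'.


duty=8 offsets: FL=10 FR=17 RL=0 RR=3

duty β = stance ticks per leg = 8
FL: stance ticks = 8; W→S at t=14 → φ=10
FR: stance ticks = 8; W→S at t=7 → φ=17
RL: stance ticks = 8; W→S at t=0 → φ=0
RR: stance ticks = 8; W→S at t=21 → φ=3


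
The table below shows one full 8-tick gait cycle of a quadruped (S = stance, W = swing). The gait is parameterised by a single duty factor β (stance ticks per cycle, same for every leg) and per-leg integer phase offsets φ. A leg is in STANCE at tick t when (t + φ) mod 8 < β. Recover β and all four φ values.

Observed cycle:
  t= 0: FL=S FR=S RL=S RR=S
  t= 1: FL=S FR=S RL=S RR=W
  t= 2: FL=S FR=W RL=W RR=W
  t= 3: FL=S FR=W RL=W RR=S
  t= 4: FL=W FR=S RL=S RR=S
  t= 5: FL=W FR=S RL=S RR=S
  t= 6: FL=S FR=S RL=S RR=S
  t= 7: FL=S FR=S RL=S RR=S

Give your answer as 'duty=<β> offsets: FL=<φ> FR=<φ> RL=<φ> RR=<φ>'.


duty=6 offsets: FL=2 FR=4 RL=4 RR=5

duty β = stance ticks per leg = 6
FL: stance ticks = 6; W→S at t=6 → φ=2
FR: stance ticks = 6; W→S at t=4 → φ=4
RL: stance ticks = 6; W→S at t=4 → φ=4
RR: stance ticks = 6; W→S at t=3 → φ=5


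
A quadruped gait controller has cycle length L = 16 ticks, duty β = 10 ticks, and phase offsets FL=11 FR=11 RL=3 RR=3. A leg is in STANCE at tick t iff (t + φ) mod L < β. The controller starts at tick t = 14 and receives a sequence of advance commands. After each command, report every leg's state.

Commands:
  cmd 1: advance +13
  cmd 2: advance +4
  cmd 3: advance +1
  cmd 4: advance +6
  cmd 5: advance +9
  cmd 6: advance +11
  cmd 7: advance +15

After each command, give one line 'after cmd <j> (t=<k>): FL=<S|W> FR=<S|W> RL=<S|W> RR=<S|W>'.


start t=14: FL=S FR=S RL=S RR=S
cmd 1: advance +13 → t=27, phase=(6,6,14,14) → FL=S FR=S RL=W RR=W
cmd 2: advance +4 → t=31, phase=(10,10,2,2) → FL=W FR=W RL=S RR=S
cmd 3: advance +1 → t=32, phase=(11,11,3,3) → FL=W FR=W RL=S RR=S
cmd 4: advance +6 → t=38, phase=(1,1,9,9) → FL=S FR=S RL=S RR=S
cmd 5: advance +9 → t=47, phase=(10,10,2,2) → FL=W FR=W RL=S RR=S
cmd 6: advance +11 → t=58, phase=(5,5,13,13) → FL=S FR=S RL=W RR=W
cmd 7: advance +15 → t=73, phase=(4,4,12,12) → FL=S FR=S RL=W RR=W

after cmd 1 (t=27): FL=S FR=S RL=W RR=W
after cmd 2 (t=31): FL=W FR=W RL=S RR=S
after cmd 3 (t=32): FL=W FR=W RL=S RR=S
after cmd 4 (t=38): FL=S FR=S RL=S RR=S
after cmd 5 (t=47): FL=W FR=W RL=S RR=S
after cmd 6 (t=58): FL=S FR=S RL=W RR=W
after cmd 7 (t=73): FL=S FR=S RL=W RR=W


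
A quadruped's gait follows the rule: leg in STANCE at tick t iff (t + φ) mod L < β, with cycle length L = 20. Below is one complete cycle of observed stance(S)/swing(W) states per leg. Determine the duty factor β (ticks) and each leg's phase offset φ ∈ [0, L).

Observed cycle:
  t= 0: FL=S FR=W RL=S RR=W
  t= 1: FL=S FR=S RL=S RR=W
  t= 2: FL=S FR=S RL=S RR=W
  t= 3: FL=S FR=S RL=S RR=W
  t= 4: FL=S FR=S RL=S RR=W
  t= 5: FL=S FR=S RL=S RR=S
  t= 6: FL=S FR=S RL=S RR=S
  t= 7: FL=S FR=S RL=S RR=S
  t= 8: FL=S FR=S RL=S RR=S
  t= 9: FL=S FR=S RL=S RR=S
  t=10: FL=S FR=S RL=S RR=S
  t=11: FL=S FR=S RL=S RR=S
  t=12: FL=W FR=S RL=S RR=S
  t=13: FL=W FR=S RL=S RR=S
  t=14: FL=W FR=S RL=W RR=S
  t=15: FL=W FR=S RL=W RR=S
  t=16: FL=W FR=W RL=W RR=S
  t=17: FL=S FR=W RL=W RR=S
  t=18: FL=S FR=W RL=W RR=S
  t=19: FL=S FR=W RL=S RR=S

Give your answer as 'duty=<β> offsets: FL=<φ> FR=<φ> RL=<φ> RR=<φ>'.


duty β = stance ticks per leg = 15
FL: stance ticks = 15; W→S at t=17 → φ=3
FR: stance ticks = 15; W→S at t=1 → φ=19
RL: stance ticks = 15; W→S at t=19 → φ=1
RR: stance ticks = 15; W→S at t=5 → φ=15

duty=15 offsets: FL=3 FR=19 RL=1 RR=15


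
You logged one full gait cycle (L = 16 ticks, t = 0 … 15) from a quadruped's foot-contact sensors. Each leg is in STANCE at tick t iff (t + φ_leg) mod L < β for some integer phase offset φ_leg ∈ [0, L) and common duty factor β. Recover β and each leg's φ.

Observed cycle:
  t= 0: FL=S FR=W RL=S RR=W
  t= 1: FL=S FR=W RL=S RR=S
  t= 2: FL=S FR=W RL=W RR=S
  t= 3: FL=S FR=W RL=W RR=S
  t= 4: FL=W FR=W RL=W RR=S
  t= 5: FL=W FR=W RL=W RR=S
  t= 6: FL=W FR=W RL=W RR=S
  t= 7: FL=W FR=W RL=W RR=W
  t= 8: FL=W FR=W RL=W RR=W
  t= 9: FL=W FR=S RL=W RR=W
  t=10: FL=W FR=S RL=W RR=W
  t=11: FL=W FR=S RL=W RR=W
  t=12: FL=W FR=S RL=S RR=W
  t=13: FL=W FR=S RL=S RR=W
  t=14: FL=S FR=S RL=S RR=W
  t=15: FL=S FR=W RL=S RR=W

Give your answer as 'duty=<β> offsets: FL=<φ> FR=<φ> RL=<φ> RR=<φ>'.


duty=6 offsets: FL=2 FR=7 RL=4 RR=15

duty β = stance ticks per leg = 6
FL: stance ticks = 6; W→S at t=14 → φ=2
FR: stance ticks = 6; W→S at t=9 → φ=7
RL: stance ticks = 6; W→S at t=12 → φ=4
RR: stance ticks = 6; W→S at t=1 → φ=15


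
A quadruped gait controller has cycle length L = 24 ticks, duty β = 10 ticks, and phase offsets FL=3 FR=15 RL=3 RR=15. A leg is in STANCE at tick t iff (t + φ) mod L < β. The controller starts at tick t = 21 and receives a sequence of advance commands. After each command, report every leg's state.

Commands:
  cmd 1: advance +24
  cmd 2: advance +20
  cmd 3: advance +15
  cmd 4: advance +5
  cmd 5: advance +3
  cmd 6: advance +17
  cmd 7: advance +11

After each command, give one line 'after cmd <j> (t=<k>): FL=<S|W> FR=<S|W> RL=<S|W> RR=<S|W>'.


after cmd 1 (t=45): FL=S FR=W RL=S RR=W
after cmd 2 (t=65): FL=W FR=S RL=W RR=S
after cmd 3 (t=80): FL=W FR=W RL=W RR=W
after cmd 4 (t=85): FL=W FR=S RL=W RR=S
after cmd 5 (t=88): FL=W FR=S RL=W RR=S
after cmd 6 (t=105): FL=W FR=S RL=W RR=S
after cmd 7 (t=116): FL=W FR=W RL=W RR=W

start t=21: FL=S FR=W RL=S RR=W
cmd 1: advance +24 → t=45, phase=(0,12,0,12) → FL=S FR=W RL=S RR=W
cmd 2: advance +20 → t=65, phase=(20,8,20,8) → FL=W FR=S RL=W RR=S
cmd 3: advance +15 → t=80, phase=(11,23,11,23) → FL=W FR=W RL=W RR=W
cmd 4: advance +5 → t=85, phase=(16,4,16,4) → FL=W FR=S RL=W RR=S
cmd 5: advance +3 → t=88, phase=(19,7,19,7) → FL=W FR=S RL=W RR=S
cmd 6: advance +17 → t=105, phase=(12,0,12,0) → FL=W FR=S RL=W RR=S
cmd 7: advance +11 → t=116, phase=(23,11,23,11) → FL=W FR=W RL=W RR=W


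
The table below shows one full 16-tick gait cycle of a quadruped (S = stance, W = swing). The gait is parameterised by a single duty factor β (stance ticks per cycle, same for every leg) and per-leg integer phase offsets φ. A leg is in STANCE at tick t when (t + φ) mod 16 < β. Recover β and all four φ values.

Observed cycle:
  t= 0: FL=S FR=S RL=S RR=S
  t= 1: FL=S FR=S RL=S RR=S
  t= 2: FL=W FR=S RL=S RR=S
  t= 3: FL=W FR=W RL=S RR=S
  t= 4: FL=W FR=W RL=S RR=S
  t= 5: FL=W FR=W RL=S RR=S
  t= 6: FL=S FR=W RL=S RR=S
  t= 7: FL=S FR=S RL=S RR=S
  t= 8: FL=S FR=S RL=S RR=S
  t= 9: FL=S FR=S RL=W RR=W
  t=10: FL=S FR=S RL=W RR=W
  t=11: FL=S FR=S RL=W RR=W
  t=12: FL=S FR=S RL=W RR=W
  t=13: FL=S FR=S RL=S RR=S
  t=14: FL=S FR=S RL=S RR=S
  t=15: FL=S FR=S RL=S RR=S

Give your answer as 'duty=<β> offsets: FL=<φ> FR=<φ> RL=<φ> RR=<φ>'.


duty=12 offsets: FL=10 FR=9 RL=3 RR=3

duty β = stance ticks per leg = 12
FL: stance ticks = 12; W→S at t=6 → φ=10
FR: stance ticks = 12; W→S at t=7 → φ=9
RL: stance ticks = 12; W→S at t=13 → φ=3
RR: stance ticks = 12; W→S at t=13 → φ=3


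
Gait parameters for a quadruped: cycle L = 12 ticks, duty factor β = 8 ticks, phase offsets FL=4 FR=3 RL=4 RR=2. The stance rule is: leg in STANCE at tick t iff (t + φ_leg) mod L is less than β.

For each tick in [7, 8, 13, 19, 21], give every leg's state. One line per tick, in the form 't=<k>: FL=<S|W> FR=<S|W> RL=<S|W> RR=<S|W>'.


t=7: phase=(11,10,11,9) vs β=8 → FL=W FR=W RL=W RR=W
t=8: phase=(0,11,0,10) vs β=8 → FL=S FR=W RL=S RR=W
t=13: phase=(5,4,5,3) vs β=8 → FL=S FR=S RL=S RR=S
t=19: phase=(11,10,11,9) vs β=8 → FL=W FR=W RL=W RR=W
t=21: phase=(1,0,1,11) vs β=8 → FL=S FR=S RL=S RR=W

t=7: FL=W FR=W RL=W RR=W
t=8: FL=S FR=W RL=S RR=W
t=13: FL=S FR=S RL=S RR=S
t=19: FL=W FR=W RL=W RR=W
t=21: FL=S FR=S RL=S RR=W


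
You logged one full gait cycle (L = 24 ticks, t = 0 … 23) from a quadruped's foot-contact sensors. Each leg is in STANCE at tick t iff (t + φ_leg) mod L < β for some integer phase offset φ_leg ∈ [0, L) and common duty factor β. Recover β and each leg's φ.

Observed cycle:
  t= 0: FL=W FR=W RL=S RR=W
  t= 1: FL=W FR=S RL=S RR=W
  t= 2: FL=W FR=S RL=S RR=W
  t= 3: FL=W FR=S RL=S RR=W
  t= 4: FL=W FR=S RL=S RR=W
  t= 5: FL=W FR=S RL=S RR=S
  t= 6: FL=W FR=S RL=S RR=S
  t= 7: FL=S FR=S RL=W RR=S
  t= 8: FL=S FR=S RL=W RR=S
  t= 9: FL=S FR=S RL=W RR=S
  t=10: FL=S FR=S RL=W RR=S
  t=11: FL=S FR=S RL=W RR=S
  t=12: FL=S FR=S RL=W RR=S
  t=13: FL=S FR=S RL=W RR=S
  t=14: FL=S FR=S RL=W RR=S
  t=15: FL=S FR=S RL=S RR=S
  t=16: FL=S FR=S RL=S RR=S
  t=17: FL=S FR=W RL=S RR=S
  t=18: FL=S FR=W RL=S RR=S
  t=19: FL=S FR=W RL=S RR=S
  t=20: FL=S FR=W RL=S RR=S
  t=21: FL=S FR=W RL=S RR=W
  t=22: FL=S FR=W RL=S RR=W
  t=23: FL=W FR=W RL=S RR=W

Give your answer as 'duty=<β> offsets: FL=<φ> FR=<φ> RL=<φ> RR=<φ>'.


duty=16 offsets: FL=17 FR=23 RL=9 RR=19

duty β = stance ticks per leg = 16
FL: stance ticks = 16; W→S at t=7 → φ=17
FR: stance ticks = 16; W→S at t=1 → φ=23
RL: stance ticks = 16; W→S at t=15 → φ=9
RR: stance ticks = 16; W→S at t=5 → φ=19


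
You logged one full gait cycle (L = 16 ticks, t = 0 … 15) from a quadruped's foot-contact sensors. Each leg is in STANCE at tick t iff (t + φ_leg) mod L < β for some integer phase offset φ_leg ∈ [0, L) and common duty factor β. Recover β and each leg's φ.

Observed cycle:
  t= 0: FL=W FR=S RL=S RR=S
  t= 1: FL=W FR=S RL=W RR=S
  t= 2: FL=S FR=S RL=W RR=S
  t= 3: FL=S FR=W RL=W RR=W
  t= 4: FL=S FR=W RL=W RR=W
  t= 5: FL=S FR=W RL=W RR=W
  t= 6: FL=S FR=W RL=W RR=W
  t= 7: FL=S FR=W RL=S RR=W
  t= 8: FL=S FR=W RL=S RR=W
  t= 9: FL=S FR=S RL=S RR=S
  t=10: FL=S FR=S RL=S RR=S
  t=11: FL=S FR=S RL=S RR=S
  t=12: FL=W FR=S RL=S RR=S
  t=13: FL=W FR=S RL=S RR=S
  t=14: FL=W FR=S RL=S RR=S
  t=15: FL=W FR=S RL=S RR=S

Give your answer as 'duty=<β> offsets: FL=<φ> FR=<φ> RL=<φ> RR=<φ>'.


duty=10 offsets: FL=14 FR=7 RL=9 RR=7

duty β = stance ticks per leg = 10
FL: stance ticks = 10; W→S at t=2 → φ=14
FR: stance ticks = 10; W→S at t=9 → φ=7
RL: stance ticks = 10; W→S at t=7 → φ=9
RR: stance ticks = 10; W→S at t=9 → φ=7


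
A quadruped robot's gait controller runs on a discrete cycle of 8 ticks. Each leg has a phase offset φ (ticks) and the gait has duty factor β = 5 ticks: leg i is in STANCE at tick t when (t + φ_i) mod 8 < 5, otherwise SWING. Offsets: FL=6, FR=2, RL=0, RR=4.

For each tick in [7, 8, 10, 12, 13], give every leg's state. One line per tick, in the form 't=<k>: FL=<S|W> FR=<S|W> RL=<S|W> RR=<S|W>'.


t=7: FL=W FR=S RL=W RR=S
t=8: FL=W FR=S RL=S RR=S
t=10: FL=S FR=S RL=S RR=W
t=12: FL=S FR=W RL=S RR=S
t=13: FL=S FR=W RL=W RR=S

t=7: phase=(5,1,7,3) vs β=5 → FL=W FR=S RL=W RR=S
t=8: phase=(6,2,0,4) vs β=5 → FL=W FR=S RL=S RR=S
t=10: phase=(0,4,2,6) vs β=5 → FL=S FR=S RL=S RR=W
t=12: phase=(2,6,4,0) vs β=5 → FL=S FR=W RL=S RR=S
t=13: phase=(3,7,5,1) vs β=5 → FL=S FR=W RL=W RR=S


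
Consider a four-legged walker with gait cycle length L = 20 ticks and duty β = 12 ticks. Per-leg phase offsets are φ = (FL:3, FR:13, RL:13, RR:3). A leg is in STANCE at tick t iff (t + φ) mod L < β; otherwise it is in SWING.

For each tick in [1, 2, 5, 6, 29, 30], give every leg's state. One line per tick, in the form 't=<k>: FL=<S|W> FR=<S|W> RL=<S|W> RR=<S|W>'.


t=1: phase=(4,14,14,4) vs β=12 → FL=S FR=W RL=W RR=S
t=2: phase=(5,15,15,5) vs β=12 → FL=S FR=W RL=W RR=S
t=5: phase=(8,18,18,8) vs β=12 → FL=S FR=W RL=W RR=S
t=6: phase=(9,19,19,9) vs β=12 → FL=S FR=W RL=W RR=S
t=29: phase=(12,2,2,12) vs β=12 → FL=W FR=S RL=S RR=W
t=30: phase=(13,3,3,13) vs β=12 → FL=W FR=S RL=S RR=W

t=1: FL=S FR=W RL=W RR=S
t=2: FL=S FR=W RL=W RR=S
t=5: FL=S FR=W RL=W RR=S
t=6: FL=S FR=W RL=W RR=S
t=29: FL=W FR=S RL=S RR=W
t=30: FL=W FR=S RL=S RR=W
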